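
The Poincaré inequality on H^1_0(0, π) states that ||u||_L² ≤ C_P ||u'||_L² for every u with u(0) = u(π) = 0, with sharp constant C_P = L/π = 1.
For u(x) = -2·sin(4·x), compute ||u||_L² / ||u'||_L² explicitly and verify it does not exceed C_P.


||u||_L² / ||u'||_L² = 1/4 < C_P = 1.

u(x) = -2·sin(4·x), so u'(x) = -8*cos(4*x).
Writing u(x) = A·sin(kπx/L) with A = -2 and k = 4, use ∫_0^L sin²(kπx/L) dx = L/2 and ∫_0^L cos²(kπx/L) dx = L/2.
u² = 4·sin²(4·x) and (u')² = 64·cos²(4·x), and each of sin², cos² integrates to L/2 = π/2 over (0, π).
∫_0^π u² dx = 2*π, so ||u||_L² = sqrt(2)*sqrt(π).
∫_0^π (u')² dx = 32*π, so ||u'||_L² = 4*sqrt(2)*sqrt(π).
Ratio ||u||_L² / ||u'||_L² = 1/4.
Sharp Poincaré constant on H^1_0(0, π) is C_P = L/π = 1, achieved by sin(x).
This is the k = 4 harmonic; the ratio L/(kπ) is strictly less than C_P = L/π, consistent with the sharp inequality ||u||_L² ≤ C_P ||u'||_L².


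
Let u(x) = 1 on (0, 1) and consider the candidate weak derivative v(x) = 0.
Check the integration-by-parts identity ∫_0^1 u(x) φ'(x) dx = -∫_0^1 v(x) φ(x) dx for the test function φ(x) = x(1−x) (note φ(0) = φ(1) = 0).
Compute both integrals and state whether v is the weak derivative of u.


LHS = 0, RHS = 0. Yes, v = u' weakly.

u(x) = 1, classical derivative u'(x) = 0.
φ(x) = x(1−x), so φ'(x) = 1 - 2*x.
Note φ(0) = φ(1) = 0, so the boundary term u·φ vanishes.
LHS = ∫_0^1 u(x) φ'(x) dx = ∫_0^1 (1 - 2*x) dx. Term by term:
  ∫_0^1 -2*x dx = -1;  ∫_0^1 1 dx = 1.
Sum: -1 + 1 = 0.
So LHS = 0.
∫_0^1 v(x) φ(x) dx = ∫_0^1 (0) dx. Term by term:
  ∫_0^1 0 dx = 0.
So RHS = -∫_0^1 v(x) φ(x) dx = 0.
LHS = RHS, so the identity holds for this test φ.
Moreover u is smooth here and v(x) = u'(x) = 0 pointwise, so the identity holds for every test function. Hence v is the weak derivative of u.


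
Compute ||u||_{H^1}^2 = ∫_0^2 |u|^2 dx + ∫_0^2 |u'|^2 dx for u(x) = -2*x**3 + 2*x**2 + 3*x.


||u||_{H^1}^2 = 6266/105

The H^1 norm (squared) on an interval (0, L) is
  ||u||_{H^1}^2 = ∫_0^L u(x)^2 dx + ∫_0^L u'(x)^2 dx.
Compute u'(x) = -6*x**2 + 4*x + 3.
Then u(x)^2 = 4*x**6 - 8*x**5 - 8*x**4 + 12*x**3 + 9*x**2 and u'(x)^2 = 36*x**4 - 48*x**3 - 20*x**2 + 24*x + 9.
Integrate each monomial from 0 to 2 using ∫_0^2 c·x^n dx = c·2^(n+1)/(n+1):
  ∫_0^2 u(x)^2 dx = ∫_0^2 (4*x^6 - 8*x^5 - 8*x^4 + 12*x^3 + 9*x^2) dx. Term by term:
    ∫_0^2 4*x^6 dx = 512/7;  ∫_0^2 -8*x^5 dx = -256/3;  ∫_0^2 -8*x^4 dx = -256/5;
    ∫_0^2 12*x^3 dx = 48;  ∫_0^2 9*x^2 dx = 24.
  Sum: 512/7 − 256/3 − 256/5 + 48 + 24 = 904/105.
  ∫_0^2 u'(x)^2 dx = ∫_0^2 (36*x^4 - 48*x^3 - 20*x^2 + 24*x + 9) dx. Term by term:
    ∫_0^2 36*x^4 dx = 1152/5;  ∫_0^2 -48*x^3 dx = -192;  ∫_0^2 -20*x^2 dx = -160/3;
    ∫_0^2 24*x dx = 48;  ∫_0^2 9 dx = 18.
  Sum: 1152/5 − 192 − 160/3 + 48 + 18 = 766/15.
Adding: ||u||_{H^1}^2 = 904/105 + 766/15 = 6266/105.


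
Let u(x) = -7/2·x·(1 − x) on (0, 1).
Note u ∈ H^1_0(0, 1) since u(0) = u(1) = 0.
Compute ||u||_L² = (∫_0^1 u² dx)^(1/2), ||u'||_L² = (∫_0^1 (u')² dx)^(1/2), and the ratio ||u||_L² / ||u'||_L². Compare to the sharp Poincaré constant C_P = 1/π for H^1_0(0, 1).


||u||_L² / ||u'||_L² = sqrt(10)/10 < C_P = 1/π.

u(x) = -7/2·x·(1 − x), so u'(x) = 7*x - 7/2.
u(x) = -7/2·x·(1 − x) vanishes at x = 0 and x = 1, so u ∈ H^1_0(0, 1). Differentiate via the product rule and integrate the resulting polynomials term by term.
  ∫_0^1 u² dx = ∫_0^1 (49*x^4/4 - 49*x^3/2 + 49*x^2/4) dx. Term by term:
    ∫_0^1 49*x^4/4 dx = 49/20;  ∫_0^1 -49*x^3/2 dx = -49/8;  ∫_0^1 49*x^2/4 dx = 49/12.
  Sum: 49/20 − 49/8 + 49/12 = 49/120.
  ∫_0^1 (u')² dx = ∫_0^1 (49*x^2 - 49*x + 49/4) dx. Term by term:
    ∫_0^1 49*x^2 dx = 49/3;  ∫_0^1 -49*x dx = -49/2;  ∫_0^1 49/4 dx = 49/4.
  Sum: 49/3 − 49/2 + 49/4 = 49/12.
∫_0^1 u² dx = 49/120, so ||u||_L² = 7*sqrt(30)/60.
∫_0^1 (u')² dx = 49/12, so ||u'||_L² = 7*sqrt(3)/6.
Ratio ||u||_L² / ||u'||_L² = sqrt(10)/10.
Sharp Poincaré constant on H^1_0(0, 1) is C_P = L/π = 1/π, achieved by sin(π·x).
A polynomial bump cannot attain the sharp Poincaré constant (only the first sine eigenfunction does), so the ratio is strictly less than C_P, consistent with ||u||_L² ≤ C_P ||u'||_L².


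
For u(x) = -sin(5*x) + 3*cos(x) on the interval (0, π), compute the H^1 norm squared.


||u||_{H^1(0,π)}^2 = 22*π

u'(x) = -3*sin(x) - 5*cos(5*x).
Expand u² and (u')² and integrate term by term on (0, π), using: for integers n ≥ 1, ∫_0^π sin²(nx) dx = ∫_0^π cos²(nx) dx = π/2; for n ≠ n', ∫_0^π sin(nx)sin(n'x) dx = ∫_0^π cos(nx)cos(n'x) dx = 0; and by product-to-sum, ∫_0^π sin(nx)cos(n'x) dx = ½∫_0^π [sin((n+n')x) + sin((n−n')x)] dx, which is 0 when n+n' is even and 2n/(n²−n'²) when n+n' is odd (it need not vanish on (0, π)).
  u² squared terms: (-1)²·∫sin(5x)² dx = 1·π/2 = π/2;  (3)²·∫cos(x)² dx = 9·π/2 = 9*π/2.
  u² cross terms: 2·(-1)·(3)·∫sin(5x)·cos(x) dx = -6·(0) = 0.
  So ∫_0^π u² dx = π/2 + 9*π/2 + 0 = 5*π.
  (u')² squared terms: (-5)²·∫cos(5x)² dx = 25·π/2 = 25*π/2;  (-3)²·∫sin(x)² dx = 9·π/2 = 9*π/2.
  (u')² cross terms: 2·(-5)·(-3)·∫cos(5x)·sin(x) dx = 30·(0) = 0.
  So ∫_0^π (u')² dx = 25*π/2 + 9*π/2 + 0 = 17*π.
||u||_{H^1}^2 = (5*π) + (17*π) = 22*π.


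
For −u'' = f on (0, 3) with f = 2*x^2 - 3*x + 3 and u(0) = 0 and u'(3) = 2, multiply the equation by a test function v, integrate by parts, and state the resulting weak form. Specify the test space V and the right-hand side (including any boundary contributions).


V = {v ∈ H^1(0, 3) : v(0) = 0} (test functions vanish at x = 0 where u is specified); weak form: ∫_0^3 u'v' dx = ∫_0^3 (2*x^2 - 3*x + 3) v dx + 2·v(3) for all v ∈ V.

Multiply both sides by a test function v and integrate from 0 to 3:
  ∫_0^3 −u''(x) v(x) dx = ∫_0^3 f(x) v(x) dx.
Integrate the LHS by parts once:
  ∫_0^3 −u'' v dx = −[u'(x) v(x)]_0^3 + ∫_0^3 u'(x) v'(x) dx.
Thus ∫_0^3 u'(x) v'(x) dx = ∫_0^3 f(x) v(x) dx + [u'(x) v(x)]_0^3.
Choose V so that boundary terms are either known or forced to vanish.
Mixed BC: u(0) = 0 (Dirichlet) and u'(3) = 2 (Neumann). Define V = {v ∈ H^1(0, 3) : v(0) = 0}. Then [u' v]_0^3 = u'(3)·v(3) − u'(0)·0 = 2·v(3).
Weak formulation: find u (satisfying any essential BC) such that ∫_0^3 u'(x) v'(x) dx = ∫_0^3 f v dx + 2·v(3) for all v ∈ V (Dirichlet at 0 absorbed into V; Neumann datum at x = 3 contributes the boundary term).
Substituting f(x) = 2*x^2 - 3*x + 3, the right-hand side is ∫_0^3 (2*x^2 - 3*x + 3) v dx + 2·v(3).


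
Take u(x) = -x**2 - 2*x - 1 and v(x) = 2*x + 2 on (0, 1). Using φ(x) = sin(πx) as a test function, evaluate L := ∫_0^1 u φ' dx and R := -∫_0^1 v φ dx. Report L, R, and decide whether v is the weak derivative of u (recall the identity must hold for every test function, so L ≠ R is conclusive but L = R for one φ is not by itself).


LHS = 6/π, RHS = -6/π. No, v is not the weak derivative of u.

u(x) = -x**2 - 2*x - 1, classical derivative u'(x) = -2*x - 2.
φ(x) = sin(πx), so φ'(x) = π*cos(π*x).
Note φ(0) = φ(1) = 0, so the boundary term u·φ vanishes.
LHS = ∫_0^1 u(x) φ'(x) dx = ∫_0^1 (-π*x^2*cos(π*x) - 2*π*x*cos(π*x) - π*cos(π*x)) dx. Term by term:
  ∫_0^1 -π*cos(π*x) dx = 0;  ∫_0^1 -π*x^2*cos(π*x) dx = 2/π;  ∫_0^1 -2*π*x*cos(π*x) dx = 4/π.
Sum: 0 + 2/π + 4/π = 6/π.
So LHS = 6/π.
∫_0^1 v(x) φ(x) dx = ∫_0^1 (2*x*sin(π*x) + 2*sin(π*x)) dx. Term by term:
  ∫_0^1 2*sin(π*x) dx = 4/π;  ∫_0^1 2*x*sin(π*x) dx = 2/π.
Sum: 4/π + 2/π = 6/π.
So RHS = -∫_0^1 v(x) φ(x) dx = -6/π.
LHS − RHS = 12/π ≠ 0, so the identity fails.
(For a valid weak derivative the identity must hold for EVERY test function, in particular this one. The failure shows v is NOT the weak derivative of u.)
Correct weak derivative would be u'(x) = -2*x - 2.


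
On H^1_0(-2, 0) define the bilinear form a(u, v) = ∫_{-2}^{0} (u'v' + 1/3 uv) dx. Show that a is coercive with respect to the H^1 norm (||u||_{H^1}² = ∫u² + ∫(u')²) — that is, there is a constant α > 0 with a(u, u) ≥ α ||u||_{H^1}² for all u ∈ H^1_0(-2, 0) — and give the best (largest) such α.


α = (4/3 + π^2)/(4 + π^2)

Coercivity of a(·,·) on H^1_0(-2, 0) means a(u, u) ≥ α ||u||_{H^1}² for every u ∈ H^1_0.
The interval has length L = 2, and Poincaré/coercivity depend only on L. Here a(u, u) = ∫(u')² + (1/3)·∫u².
Here 0 < c = 1/3 < 1. The condition a(u,u) ≥ α||u||_{H^1}² reads (1−α)∫(u')² ≥ (α−c)∫u². Any admissible α is ≤ 1 (rapidly oscillating u have ∫u²/∫(u')² → 0), and α = 1 would force 0 ≥ (1−c)∫u², impossible since c < 1; so 1−α > 0. By the sharp Poincaré inequality on H^1_0 of an interval of length L, ∫(u')² ≥ (π/L)²∫u² with equality for the first sine mode sin(π(x−x₀)/L) (x₀ the left endpoint), so the inequality holds for all u iff (1−α)(π/L)² ≥ α − c, i.e. α ≤ ((π/L)² + c)/((π/L)² + 1) = (1 + c(L/π)²)/(1 + (L/π)²). With (π/L)² = π^2/4 and c = 1/3, the largest admissible constant is α = ((π/L)² + c)/((π/L)² + 1).
Simplifying, α = (4/3 + π^2)/(4 + π^2).


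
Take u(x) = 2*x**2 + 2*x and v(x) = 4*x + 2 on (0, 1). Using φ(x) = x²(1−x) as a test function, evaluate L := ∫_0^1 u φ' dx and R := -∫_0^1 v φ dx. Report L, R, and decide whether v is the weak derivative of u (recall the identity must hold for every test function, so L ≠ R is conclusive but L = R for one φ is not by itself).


LHS = -11/30, RHS = -11/30. Yes, v = u' weakly.

u(x) = 2*x**2 + 2*x, classical derivative u'(x) = 4*x + 2.
φ(x) = x²(1−x), so φ'(x) = x*(2 - 3*x).
Note φ(0) = φ(1) = 0, so the boundary term u·φ vanishes.
LHS = ∫_0^1 u(x) φ'(x) dx = ∫_0^1 (-6*x^4 - 2*x^3 + 4*x^2) dx. Term by term:
  ∫_0^1 -6*x^4 dx = -6/5;  ∫_0^1 -2*x^3 dx = -1/2;  ∫_0^1 4*x^2 dx = 4/3.
Sum: -6/5 − 1/2 + 4/3 = -11/30.
So LHS = -11/30.
∫_0^1 v(x) φ(x) dx = ∫_0^1 (-4*x^4 + 2*x^3 + 2*x^2) dx. Term by term:
  ∫_0^1 -4*x^4 dx = -4/5;  ∫_0^1 2*x^3 dx = 1/2;  ∫_0^1 2*x^2 dx = 2/3.
Sum: -4/5 + 1/2 + 2/3 = 11/30.
So RHS = -∫_0^1 v(x) φ(x) dx = -11/30.
LHS = RHS, so the identity holds for this test φ.
Moreover u is smooth here and v(x) = u'(x) = 4*x + 2 pointwise, so the identity holds for every test function. Hence v is the weak derivative of u.


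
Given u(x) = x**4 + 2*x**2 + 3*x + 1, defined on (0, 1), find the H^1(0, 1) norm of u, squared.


||u||_{H^1}^2 = 17399/315

The H^1 norm (squared) on an interval (0, L) is
  ||u||_{H^1}^2 = ∫_0^L u(x)^2 dx + ∫_0^L u'(x)^2 dx.
Compute u'(x) = 4*x**3 + 4*x + 3.
Then u(x)^2 = x**8 + 4*x**6 + 6*x**5 + 6*x**4 + 12*x**3 + 13*x**2 + 6*x + 1 and u'(x)^2 = 16*x**6 + 32*x**4 + 24*x**3 + 16*x**2 + 24*x + 9.
Integrate each monomial from 0 to 1 using ∫_0^1 c·x^n dx = c·1^(n+1)/(n+1):
  ∫_0^1 u(x)^2 dx = ∫_0^1 (x^8 + 4*x^6 + 6*x^5 + 6*x^4 + 12*x^3 + 13*x^2 + 6*x + 1) dx. Term by term:
    ∫_0^1 x^8 dx = 1/9;  ∫_0^1 4*x^6 dx = 4/7;  ∫_0^1 6*x^5 dx = 1;
    ∫_0^1 6*x^4 dx = 6/5;  ∫_0^1 12*x^3 dx = 3;  ∫_0^1 13*x^2 dx = 13/3;
    ∫_0^1 6*x dx = 3;  ∫_0^1 1 dx = 1.
  Sum: 1/9 + 4/7 + 1 + 6/5 + 3 + 13/3 + 3 + 1 = 4478/315.
  ∫_0^1 u'(x)^2 dx = ∫_0^1 (16*x^6 + 32*x^4 + 24*x^3 + 16*x^2 + 24*x + 9) dx. Term by term:
    ∫_0^1 16*x^6 dx = 16/7;  ∫_0^1 32*x^4 dx = 32/5;  ∫_0^1 24*x^3 dx = 6;
    ∫_0^1 16*x^2 dx = 16/3;  ∫_0^1 24*x dx = 12;  ∫_0^1 9 dx = 9.
  Sum: 16/7 + 32/5 + 6 + 16/3 + 12 + 9 = 4307/105.
Adding: ||u||_{H^1}^2 = 4478/315 + 4307/105 = 17399/315.


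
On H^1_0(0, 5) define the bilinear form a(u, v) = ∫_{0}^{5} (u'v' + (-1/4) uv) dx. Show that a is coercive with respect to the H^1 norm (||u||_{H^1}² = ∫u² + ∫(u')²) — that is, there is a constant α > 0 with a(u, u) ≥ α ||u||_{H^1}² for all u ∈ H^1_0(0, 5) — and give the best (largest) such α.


α = (-25/4 + π^2)/(π^2 + 25)

Coercivity of a(·,·) on H^1_0(0, 5) means a(u, u) ≥ α ||u||_{H^1}² for every u ∈ H^1_0.
The interval has length L = 5, and Poincaré/coercivity depend only on L. Here a(u, u) = ∫(u')² + (-1/4)·∫u².
Here c = -1/4 < 0 with |c| < (π/L)² = π^2/25, so coercivity still holds. The condition a(u,u) ≥ α||u||_{H^1}² reads (1−α)∫(u')² ≥ (α−c)∫u². Any admissible α is ≤ 1 (rapidly oscillating u have ∫u²/∫(u')² → 0), and α = 1 would force 0 ≥ (1−c)∫u², impossible since c < 1; so 1−α > 0. By the sharp Poincaré inequality on H^1_0 of an interval of length L, ∫(u')² ≥ (π/L)²∫u² with equality for the first sine mode sin(π(x−x₀)/L) (x₀ the left endpoint), so the inequality holds for all u iff (1−α)(π/L)² ≥ α − c, i.e. α ≤ ((π/L)² + c)/((π/L)² + 1) = (1 + c(L/π)²)/(1 + (L/π)²). (Direct route, valid since c ≤ 0: Poincaré gives c∫u² ≥ c(L/π)²∫(u')², so a(u,u) ≥ (1 + c(L/π)²)∫(u')², while ||u||_{H^1}² ≤ (1 + (L/π)²)∫(u')²; dividing yields the same α.) With (π/L)² = π^2/25 and c = -1/4, the largest admissible constant is α = ((π/L)² + c)/((π/L)² + 1).
Simplifying, α = (-25/4 + π^2)/(π^2 + 25).


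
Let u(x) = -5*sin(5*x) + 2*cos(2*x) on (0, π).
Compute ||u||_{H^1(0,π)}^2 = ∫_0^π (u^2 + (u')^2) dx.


||u||_{H^1(0,π)}^2 = -1000/21 + 335*π

u'(x) = -4*sin(2*x) - 25*cos(5*x).
Expand u² and (u')² and integrate term by term on (0, π), using: for integers n ≥ 1, ∫_0^π sin²(nx) dx = ∫_0^π cos²(nx) dx = π/2; for n ≠ n', ∫_0^π sin(nx)sin(n'x) dx = ∫_0^π cos(nx)cos(n'x) dx = 0; and by product-to-sum, ∫_0^π sin(nx)cos(n'x) dx = ½∫_0^π [sin((n+n')x) + sin((n−n')x)] dx, which is 0 when n+n' is even and 2n/(n²−n'²) when n+n' is odd (it need not vanish on (0, π)).
  u² squared terms: (-5)²·∫sin(5x)² dx = 25·π/2 = 25*π/2;  (2)²·∫cos(2x)² dx = 4·π/2 = 2*π.
  u² cross terms: 2·(-5)·(2)·∫sin(5x)·cos(2x) dx = -20·(10/21) = -200/21.
  So ∫_0^π u² dx = 25*π/2 + 2*π − 200/21 = -200/21 + 29*π/2.
  (u')² squared terms: (-25)²·∫cos(5x)² dx = 625·π/2 = 625*π/2;  (-4)²·∫sin(2x)² dx = 16·π/2 = 8*π.
  (u')² cross terms: 2·(-25)·(-4)·∫cos(5x)·sin(2x) dx = 200·(-4/21) = -800/21.
  So ∫_0^π (u')² dx = 625*π/2 + 8*π − 800/21 = -800/21 + 641*π/2.
||u||_{H^1}^2 = (-200/21 + 29*π/2) + (-800/21 + 641*π/2) = -1000/21 + 335*π.


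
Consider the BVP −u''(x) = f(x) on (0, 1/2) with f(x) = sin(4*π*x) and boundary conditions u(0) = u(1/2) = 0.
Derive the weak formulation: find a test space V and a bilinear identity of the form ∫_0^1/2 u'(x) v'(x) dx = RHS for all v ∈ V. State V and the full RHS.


V = H^1_0(0, 1/2) (so v(0) = v(1/2) = 0); weak form: ∫_0^1/2 u'v' dx = ∫_0^1/2 (sin(4*π*x)) v dx for all v ∈ V.

Multiply both sides by a test function v and integrate from 0 to 1/2:
  ∫_0^1/2 −u''(x) v(x) dx = ∫_0^1/2 f(x) v(x) dx.
Integrate the LHS by parts once:
  ∫_0^1/2 −u'' v dx = −[u'(x) v(x)]_0^1/2 + ∫_0^1/2 u'(x) v'(x) dx.
Thus ∫_0^1/2 u'(x) v'(x) dx = ∫_0^1/2 f(x) v(x) dx + [u'(x) v(x)]_0^1/2.
Choose V so that boundary terms are either known or forced to vanish.
u is Dirichlet: u(0) = u(1/2) = 0. Let V = H^1_0(0, 1/2); then v(0) = v(1/2) = 0, and [u' v]_0^1/2 = 0.
Weak formulation: find u (satisfying any essential BC) such that ∫_0^1/2 u'(x) v'(x) dx = ∫_0^1/2 f v dx for all v ∈ V.
Substituting f(x) = sin(4*π*x), the right-hand side is ∫_0^1/2 (sin(4*π*x)) v dx.


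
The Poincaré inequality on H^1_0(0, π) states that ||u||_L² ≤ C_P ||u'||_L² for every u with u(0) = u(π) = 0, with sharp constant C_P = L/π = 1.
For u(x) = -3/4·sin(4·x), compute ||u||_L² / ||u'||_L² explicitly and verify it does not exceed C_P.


||u||_L² / ||u'||_L² = 1/4 < C_P = 1.

u(x) = -3/4·sin(4·x), so u'(x) = -3*cos(4*x).
Writing u(x) = A·sin(kπx/L) with A = -3/4 and k = 4, use ∫_0^L sin²(kπx/L) dx = L/2 and ∫_0^L cos²(kπx/L) dx = L/2.
u² = 9/16·sin²(4·x) and (u')² = 9·cos²(4·x), and each of sin², cos² integrates to L/2 = π/2 over (0, π).
∫_0^π u² dx = 9*π/32, so ||u||_L² = 3*sqrt(2)*sqrt(π)/8.
∫_0^π (u')² dx = 9*π/2, so ||u'||_L² = 3*sqrt(2)*sqrt(π)/2.
Ratio ||u||_L² / ||u'||_L² = 1/4.
Sharp Poincaré constant on H^1_0(0, π) is C_P = L/π = 1, achieved by sin(x).
This is the k = 4 harmonic; the ratio L/(kπ) is strictly less than C_P = L/π, consistent with the sharp inequality ||u||_L² ≤ C_P ||u'||_L².


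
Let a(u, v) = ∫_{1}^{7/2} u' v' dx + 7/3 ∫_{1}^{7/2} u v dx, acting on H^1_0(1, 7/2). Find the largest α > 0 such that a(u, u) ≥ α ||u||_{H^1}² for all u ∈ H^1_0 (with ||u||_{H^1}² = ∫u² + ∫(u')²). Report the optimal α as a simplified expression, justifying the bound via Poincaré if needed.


α = 1

Coercivity of a(·,·) on H^1_0(1, 7/2) means a(u, u) ≥ α ||u||_{H^1}² for every u ∈ H^1_0.
The interval has length L = 5/2, and Poincaré/coercivity depend only on L. Here a(u, u) = ∫(u')² + (7/3)·∫u².
Here c = 7/3 ≥ 1, so a(u,u) = ∫(u')² + c∫u² ≥ ∫(u')² + ∫u² = ||u||_{H^1}², i.e. α = 1 works. No larger α is possible: a(u,u) ≥ α||u||_{H^1}² means (1−α)∫(u')² ≥ (α−c)∫u², and for the modes u_n = sin(nπ(x−x₀)/L) (x₀ the left endpoint) one has ∫u_n²/∫(u_n')² = (L/(nπ))² → 0, so a(u_n,u_n)/||u_n||_{H^1}² → 1. Hence the optimal constant is α = 1.
Therefore α = 1.


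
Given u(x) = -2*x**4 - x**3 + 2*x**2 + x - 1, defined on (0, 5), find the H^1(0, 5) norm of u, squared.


||u||_{H^1}^2 = 111392480/63

The H^1 norm (squared) on an interval (0, L) is
  ||u||_{H^1}^2 = ∫_0^L u(x)^2 dx + ∫_0^L u'(x)^2 dx.
Compute u'(x) = -8*x**3 - 3*x**2 + 4*x + 1.
Then u(x)^2 = 4*x**8 + 4*x**7 - 7*x**6 - 8*x**5 + 6*x**4 + 6*x**3 - 3*x**2 - 2*x + 1 and u'(x)^2 = 64*x**6 + 48*x**5 - 55*x**4 - 40*x**3 + 10*x**2 + 8*x + 1.
Integrate each monomial from 0 to 5 using ∫_0^5 c·x^n dx = c·5^(n+1)/(n+1):
  ∫_0^5 u(x)^2 dx = ∫_0^5 (4*x^8 + 4*x^7 - 7*x^6 - 8*x^5 + 6*x^4 + 6*x^3 - 3*x^2 - 2*x + 1) dx. Term by term:
    ∫_0^5 4*x^8 dx = 7812500/9;  ∫_0^5 4*x^7 dx = 390625/2;  ∫_0^5 -7*x^6 dx = -78125;
    ∫_0^5 -8*x^5 dx = -62500/3;  ∫_0^5 6*x^4 dx = 3750;  ∫_0^5 6*x^3 dx = 1875/2;
    ∫_0^5 -3*x^2 dx = -125;  ∫_0^5 -2*x dx = -25;  ∫_0^5 1 dx = 5.
  Sum: 7812500/9 + 390625/2 − 78125 − 62500/3 + 3750 + 1875/2 − 125 − 25 + 5 = 8720570/9.
  ∫_0^5 u'(x)^2 dx = ∫_0^5 (64*x^6 + 48*x^5 - 55*x^4 - 40*x^3 + 10*x^2 + 8*x + 1) dx. Term by term:
    ∫_0^5 64*x^6 dx = 5000000/7;  ∫_0^5 48*x^5 dx = 125000;  ∫_0^5 -55*x^4 dx = -34375;
    ∫_0^5 -40*x^3 dx = -6250;  ∫_0^5 10*x^2 dx = 1250/3;  ∫_0^5 8*x dx = 100;
    ∫_0^5 1 dx = 5.
  Sum: 5000000/7 + 125000 − 34375 − 6250 + 1250/3 + 100 + 5 = 16782830/21.
Adding: ||u||_{H^1}^2 = 8720570/9 + 16782830/21 = 111392480/63.


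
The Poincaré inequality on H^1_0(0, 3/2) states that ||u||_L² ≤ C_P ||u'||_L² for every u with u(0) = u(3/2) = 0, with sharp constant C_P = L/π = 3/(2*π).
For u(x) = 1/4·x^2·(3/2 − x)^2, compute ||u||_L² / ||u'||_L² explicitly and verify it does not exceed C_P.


||u||_L² / ||u'||_L² = sqrt(3)/4 < C_P = 3/(2*π).

u(x) = 1/4·x^2·(3/2 − x)^2, so u'(x) = x*(2*x - 3)*(4*x - 3)/8.
u(x) = 1/4·x^2·(3/2 − x)^2 vanishes at x = 0 and x = 3/2, so u ∈ H^1_0(0, 3/2). Differentiate via the product rule and integrate the resulting polynomials term by term.
  ∫_0^3/2 u² dx = ∫_0^3/2 (x^8/16 - 3*x^7/8 + 27*x^6/32 - 27*x^5/32 + 81*x^4/256) dx. Term by term:
    ∫_0^3/2 x^8/16 dx = 2187/8192;  ∫_0^3/2 -3*x^7/8 dx = -19683/16384;  ∫_0^3/2 27*x^6/32 dx = 59049/28672;
    ∫_0^3/2 -27*x^5/32 dx = -6561/4096;  ∫_0^3/2 81*x^4/256 dx = 19683/40960.
  Sum: 2187/8192 − 19683/16384 + 59049/28672 − 6561/4096 + 19683/40960 = 2187/573440.
  ∫_0^3/2 (u')² dx = ∫_0^3/2 (x^6 - 9*x^5/2 + 117*x^4/16 - 81*x^3/16 + 81*x^2/64) dx. Term by term:
    ∫_0^3/2 x^6 dx = 2187/896;  ∫_0^3/2 -9*x^5/2 dx = -2187/256;  ∫_0^3/2 117*x^4/16 dx = 28431/2560;
    ∫_0^3/2 -81*x^3/16 dx = -6561/1024;  ∫_0^3/2 81*x^2/64 dx = 729/512.
  Sum: 2187/896 − 2187/256 + 28431/2560 − 6561/1024 + 729/512 = 729/35840.
∫_0^3/2 u² dx = 2187/573440, so ||u||_L² = 27*sqrt(105)/4480.
∫_0^3/2 (u')² dx = 729/35840, so ||u'||_L² = 27*sqrt(35)/1120.
Ratio ||u||_L² / ||u'||_L² = sqrt(3)/4.
Sharp Poincaré constant on H^1_0(0, 3/2) is C_P = L/π = 3/(2*π), achieved by sin(2*π/3·x).
A polynomial bump cannot attain the sharp Poincaré constant (only the first sine eigenfunction does), so the ratio is strictly less than C_P, consistent with ||u||_L² ≤ C_P ||u'||_L².


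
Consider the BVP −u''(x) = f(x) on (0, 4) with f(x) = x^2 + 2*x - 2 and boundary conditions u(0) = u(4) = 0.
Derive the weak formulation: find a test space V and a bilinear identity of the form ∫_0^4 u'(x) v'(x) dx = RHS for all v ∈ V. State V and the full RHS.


V = H^1_0(0, 4) (so v(0) = v(4) = 0); weak form: ∫_0^4 u'v' dx = ∫_0^4 (x^2 + 2*x - 2) v dx for all v ∈ V.

Multiply both sides by a test function v and integrate from 0 to 4:
  ∫_0^4 −u''(x) v(x) dx = ∫_0^4 f(x) v(x) dx.
Integrate the LHS by parts once:
  ∫_0^4 −u'' v dx = −[u'(x) v(x)]_0^4 + ∫_0^4 u'(x) v'(x) dx.
Thus ∫_0^4 u'(x) v'(x) dx = ∫_0^4 f(x) v(x) dx + [u'(x) v(x)]_0^4.
Choose V so that boundary terms are either known or forced to vanish.
u is Dirichlet: u(0) = u(4) = 0. Let V = H^1_0(0, 4); then v(0) = v(4) = 0, and [u' v]_0^4 = 0.
Weak formulation: find u (satisfying any essential BC) such that ∫_0^4 u'(x) v'(x) dx = ∫_0^4 f v dx for all v ∈ V.
Substituting f(x) = x^2 + 2*x - 2, the right-hand side is ∫_0^4 (x^2 + 2*x - 2) v dx.


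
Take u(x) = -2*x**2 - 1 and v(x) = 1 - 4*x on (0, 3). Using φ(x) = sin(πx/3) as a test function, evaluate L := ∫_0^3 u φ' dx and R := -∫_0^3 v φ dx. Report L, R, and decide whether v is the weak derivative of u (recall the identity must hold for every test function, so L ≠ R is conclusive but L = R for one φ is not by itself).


LHS = 36/π, RHS = 30/π. No, v is not the weak derivative of u.

u(x) = -2*x**2 - 1, classical derivative u'(x) = -4*x.
φ(x) = sin(πx/3), so φ'(x) = π*cos(π*x/3)/3.
Note φ(0) = φ(3) = 0, so the boundary term u·φ vanishes.
LHS = ∫_0^3 u(x) φ'(x) dx = ∫_0^3 (-2*π*x^2*cos(π*x/3)/3 - π*cos(π*x/3)/3) dx. Term by term:
  ∫_0^3 -π*cos(π*x/3)/3 dx = 0;  ∫_0^3 -2*π*x^2*cos(π*x/3)/3 dx = 36/π.
Sum: 0 + 36/π = 36/π.
So LHS = 36/π.
∫_0^3 v(x) φ(x) dx = ∫_0^3 (-4*x*sin(π*x/3) + sin(π*x/3)) dx. Term by term:
  ∫_0^3 -4*x*sin(π*x/3) dx = -36/π;  ∫_0^3 sin(π*x/3) dx = 6/π.
Sum: -36/π + 6/π = -30/π.
So RHS = -∫_0^3 v(x) φ(x) dx = 30/π.
LHS − RHS = 6/π ≠ 0, so the identity fails.
(For a valid weak derivative the identity must hold for EVERY test function, in particular this one. The failure shows v is NOT the weak derivative of u.)
Correct weak derivative would be u'(x) = -4*x.


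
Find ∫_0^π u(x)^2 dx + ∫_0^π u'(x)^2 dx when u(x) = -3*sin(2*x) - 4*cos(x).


||u||_{H^1(0,π)}^2 = 64 + 77*π/2

u'(x) = 4*sin(x) - 6*cos(2*x).
Expand u² and (u')² and integrate term by term on (0, π), using: for integers n ≥ 1, ∫_0^π sin²(nx) dx = ∫_0^π cos²(nx) dx = π/2; for n ≠ n', ∫_0^π sin(nx)sin(n'x) dx = ∫_0^π cos(nx)cos(n'x) dx = 0; and by product-to-sum, ∫_0^π sin(nx)cos(n'x) dx = ½∫_0^π [sin((n+n')x) + sin((n−n')x)] dx, which is 0 when n+n' is even and 2n/(n²−n'²) when n+n' is odd (it need not vanish on (0, π)).
  u² squared terms: (-4)²·∫cos(x)² dx = 16·π/2 = 8*π;  (-3)²·∫sin(2x)² dx = 9·π/2 = 9*π/2.
  u² cross terms: 2·(-4)·(-3)·∫cos(x)·sin(2x) dx = 24·(4/3) = 32.
  So ∫_0^π u² dx = 8*π + 9*π/2 + 32 = 32 + 25*π/2.
  (u')² squared terms: (-6)²·∫cos(2x)² dx = 36·π/2 = 18*π;  (4)²·∫sin(x)² dx = 16·π/2 = 8*π.
  (u')² cross terms: 2·(-6)·(4)·∫cos(2x)·sin(x) dx = -48·(-2/3) = 32.
  So ∫_0^π (u')² dx = 18*π + 8*π + 32 = 32 + 26*π.
||u||_{H^1}^2 = (32 + 25*π/2) + (32 + 26*π) = 64 + 77*π/2.


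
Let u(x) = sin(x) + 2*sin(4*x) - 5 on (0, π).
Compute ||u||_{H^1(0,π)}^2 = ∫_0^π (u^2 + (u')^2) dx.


||u||_{H^1(0,π)}^2 = -20 + 60*π

u'(x) = cos(x) + 8*cos(4*x).
Expand u² and (u')² and integrate term by term on (0, π), using: for integers n ≥ 1, ∫_0^π sin²(nx) dx = ∫_0^π cos²(nx) dx = π/2; for n ≠ n', ∫_0^π sin(nx)sin(n'x) dx = ∫_0^π cos(nx)cos(n'x) dx = 0; and by product-to-sum, ∫_0^π sin(nx)cos(n'x) dx = ½∫_0^π [sin((n+n')x) + sin((n−n')x)] dx, which is 0 when n+n' is even and 2n/(n²−n'²) when n+n' is odd (it need not vanish on (0, π)). For the constant mode: ∫_0^π 1 dx = π, ∫_0^π cos(nx) dx = 0, ∫_0^π sin(nx) dx = (1−(−1)^n)/n.
  u² squared terms: (-5)²·∫1 dx = 25·π = 25*π;  (2)²·∫sin(4x)² dx = 4·π/2 = 2*π;  (1)²·∫sin(x)² dx = 1·π/2 = π/2.
  u² cross terms: 2·(-5)·(2)·∫1·sin(4x) dx = -20·(0) = 0;  2·(-5)·(1)·∫1·sin(x) dx = -10·(2) = -20;  2·(2)·(1)·∫sin(4x)·sin(x) dx = 4·(0) = 0.
  So ∫_0^π u² dx = 25*π + 2*π + π/2 + 0 − 20 + 0 = -20 + 55*π/2.
  (u')² squared terms: (8)²·∫cos(4x)² dx = 64·π/2 = 32*π;  (1)²·∫cos(x)² dx = 1·π/2 = π/2.
  (u')² cross terms: 2·(8)·(1)·∫cos(4x)·cos(x) dx = 16·(0) = 0.
  So ∫_0^π (u')² dx = 32*π + π/2 + 0 = 65*π/2.
||u||_{H^1}^2 = (-20 + 55*π/2) + (65*π/2) = -20 + 60*π.


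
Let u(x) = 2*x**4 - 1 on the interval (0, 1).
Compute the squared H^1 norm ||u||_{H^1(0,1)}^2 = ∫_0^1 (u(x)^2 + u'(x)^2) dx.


||u||_{H^1}^2 = 3083/315

The H^1 norm (squared) on an interval (0, L) is
  ||u||_{H^1}^2 = ∫_0^L u(x)^2 dx + ∫_0^L u'(x)^2 dx.
Compute u'(x) = 8*x**3.
Then u(x)^2 = 4*x**8 - 4*x**4 + 1 and u'(x)^2 = 64*x**6.
Integrate each monomial from 0 to 1 using ∫_0^1 c·x^n dx = c·1^(n+1)/(n+1):
  ∫_0^1 u(x)^2 dx = ∫_0^1 (4*x^8 - 4*x^4 + 1) dx. Term by term:
    ∫_0^1 4*x^8 dx = 4/9;  ∫_0^1 -4*x^4 dx = -4/5;  ∫_0^1 1 dx = 1.
  Sum: 4/9 − 4/5 + 1 = 29/45.
  ∫_0^1 u'(x)^2 dx = ∫_0^1 (64*x^6) dx. Term by term:
    ∫_0^1 64*x^6 dx = 64/7.
Adding: ||u||_{H^1}^2 = 29/45 + 64/7 = 3083/315.


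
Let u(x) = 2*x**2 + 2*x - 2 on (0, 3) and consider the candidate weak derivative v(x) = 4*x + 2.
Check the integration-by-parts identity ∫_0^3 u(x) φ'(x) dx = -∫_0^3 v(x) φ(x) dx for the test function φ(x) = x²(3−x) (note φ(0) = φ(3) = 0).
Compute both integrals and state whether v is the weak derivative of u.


LHS = -621/10, RHS = -621/10. Yes, v = u' weakly.

u(x) = 2*x**2 + 2*x - 2, classical derivative u'(x) = 4*x + 2.
φ(x) = x²(3−x), so φ'(x) = 3*x*(2 - x).
Note φ(0) = φ(3) = 0, so the boundary term u·φ vanishes.
LHS = ∫_0^3 u(x) φ'(x) dx = ∫_0^3 (-6*x^4 + 6*x^3 + 18*x^2 - 12*x) dx. Term by term:
  ∫_0^3 -6*x^4 dx = -1458/5;  ∫_0^3 6*x^3 dx = 243/2;  ∫_0^3 18*x^2 dx = 162;
  ∫_0^3 -12*x dx = -54.
Sum: -1458/5 + 243/2 + 162 − 54 = -621/10.
So LHS = -621/10.
∫_0^3 v(x) φ(x) dx = ∫_0^3 (-4*x^4 + 10*x^3 + 6*x^2) dx. Term by term:
  ∫_0^3 -4*x^4 dx = -972/5;  ∫_0^3 10*x^3 dx = 405/2;  ∫_0^3 6*x^2 dx = 54.
Sum: -972/5 + 405/2 + 54 = 621/10.
So RHS = -∫_0^3 v(x) φ(x) dx = -621/10.
LHS = RHS, so the identity holds for this test φ.
Moreover u is smooth here and v(x) = u'(x) = 4*x + 2 pointwise, so the identity holds for every test function. Hence v is the weak derivative of u.


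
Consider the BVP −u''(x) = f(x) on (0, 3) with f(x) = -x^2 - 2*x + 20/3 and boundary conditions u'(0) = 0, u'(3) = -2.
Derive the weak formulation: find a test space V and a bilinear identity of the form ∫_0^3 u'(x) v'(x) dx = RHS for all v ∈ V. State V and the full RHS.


V = H^1(0, 3) (v unrestricted at boundary; u is determined up to an additive constant); weak form: ∫_0^3 u'v' dx = ∫_0^3 (-x^2 - 2*x + 20/3) v dx − 2·v(3) for all v ∈ V.

Multiply both sides by a test function v and integrate from 0 to 3:
  ∫_0^3 −u''(x) v(x) dx = ∫_0^3 f(x) v(x) dx.
Integrate the LHS by parts once:
  ∫_0^3 −u'' v dx = −[u'(x) v(x)]_0^3 + ∫_0^3 u'(x) v'(x) dx.
Thus ∫_0^3 u'(x) v'(x) dx = ∫_0^3 f(x) v(x) dx + [u'(x) v(x)]_0^3.
Choose V so that boundary terms are either known or forced to vanish.
u has inhomogeneous Neumann u'(0) = 0, u'(3) = -2. [u' v]_0^3 = (-2)·v(3) − (0)·v(0) = − 2·v(3). Take V = H^1(0, 3); boundary term becomes part of RHS.
Weak formulation: find u (satisfying any essential BC) such that ∫_0^3 u'(x) v'(x) dx = ∫_0^3 f v dx − 2·v(3) for all v ∈ V (Neumann data are natural BCs: they enter the RHS as boundary terms).
Substituting f(x) = -x^2 - 2*x + 20/3, the right-hand side is ∫_0^3 (-x^2 - 2*x + 20/3) v dx − 2·v(3).
Compatibility check (pure Neumann): taking v ≡ 1 ∈ V gives 0 = ∫_0^3 f dx + (-2) − (0), i.e. ∫_0^3 f dx must equal u'(0) − u'(3) = 2. Indeed ∫_0^3 (-x^2 - 2*x + 20/3) dx = 2, so the data are compatible. The solution is then unique only up to an additive constant (fix it e.g. by requiring ∫_0^3 u dx = 0).


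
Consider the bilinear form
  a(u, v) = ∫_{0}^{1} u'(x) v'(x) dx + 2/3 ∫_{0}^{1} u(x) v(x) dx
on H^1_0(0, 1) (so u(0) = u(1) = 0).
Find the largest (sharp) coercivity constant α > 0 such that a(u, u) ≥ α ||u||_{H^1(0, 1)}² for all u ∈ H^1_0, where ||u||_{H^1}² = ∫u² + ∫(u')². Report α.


α = (2/3 + π^2)/(1 + π^2)

Coercivity of a(·,·) on H^1_0(0, 1) means a(u, u) ≥ α ||u||_{H^1}² for every u ∈ H^1_0.
The interval has length L = 1, and Poincaré/coercivity depend only on L. Here a(u, u) = ∫(u')² + (2/3)·∫u².
Here 0 < c = 2/3 < 1. The condition a(u,u) ≥ α||u||_{H^1}² reads (1−α)∫(u')² ≥ (α−c)∫u². Any admissible α is ≤ 1 (rapidly oscillating u have ∫u²/∫(u')² → 0), and α = 1 would force 0 ≥ (1−c)∫u², impossible since c < 1; so 1−α > 0. By the sharp Poincaré inequality on H^1_0 of an interval of length L, ∫(u')² ≥ (π/L)²∫u² with equality for the first sine mode sin(π(x−x₀)/L) (x₀ the left endpoint), so the inequality holds for all u iff (1−α)(π/L)² ≥ α − c, i.e. α ≤ ((π/L)² + c)/((π/L)² + 1) = (1 + c(L/π)²)/(1 + (L/π)²). With (π/L)² = π^2 and c = 2/3, the largest admissible constant is α = ((π/L)² + c)/((π/L)² + 1).
Simplifying, α = (2/3 + π^2)/(1 + π^2).


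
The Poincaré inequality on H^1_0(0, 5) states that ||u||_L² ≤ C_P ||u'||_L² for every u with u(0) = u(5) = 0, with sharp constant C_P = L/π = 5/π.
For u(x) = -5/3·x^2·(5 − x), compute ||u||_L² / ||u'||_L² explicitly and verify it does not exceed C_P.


||u||_L² / ||u'||_L² = 5*sqrt(14)/14 < C_P = 5/π.

u(x) = -5/3·x^2·(5 − x), so u'(x) = 5*x*(3*x - 10)/3.
u(x) = -5/3·x^2·(5 − x) vanishes at x = 0 and x = 5, so u ∈ H^1_0(0, 5). Differentiate via the product rule and integrate the resulting polynomials term by term.
  ∫_0^5 u² dx = ∫_0^5 (25*x^6/9 - 250*x^5/9 + 625*x^4/9) dx. Term by term:
    ∫_0^5 25*x^6/9 dx = 1953125/63;  ∫_0^5 -250*x^5/9 dx = -1953125/27;  ∫_0^5 625*x^4/9 dx = 390625/9.
  Sum: 1953125/63 − 1953125/27 + 390625/9 = 390625/189.
  ∫_0^5 (u')² dx = ∫_0^5 (25*x^4 - 500*x^3/3 + 2500*x^2/9) dx. Term by term:
    ∫_0^5 25*x^4 dx = 15625;  ∫_0^5 -500*x^3/3 dx = -78125/3;  ∫_0^5 2500*x^2/9 dx = 312500/27.
  Sum: 15625 − 78125/3 + 312500/27 = 31250/27.
∫_0^5 u² dx = 390625/189, so ||u||_L² = 625*sqrt(21)/63.
∫_0^5 (u')² dx = 31250/27, so ||u'||_L² = 125*sqrt(6)/9.
Ratio ||u||_L² / ||u'||_L² = 5*sqrt(14)/14.
Sharp Poincaré constant on H^1_0(0, 5) is C_P = L/π = 5/π, achieved by sin(π/5·x).
A polynomial bump cannot attain the sharp Poincaré constant (only the first sine eigenfunction does), so the ratio is strictly less than C_P, consistent with ||u||_L² ≤ C_P ||u'||_L².


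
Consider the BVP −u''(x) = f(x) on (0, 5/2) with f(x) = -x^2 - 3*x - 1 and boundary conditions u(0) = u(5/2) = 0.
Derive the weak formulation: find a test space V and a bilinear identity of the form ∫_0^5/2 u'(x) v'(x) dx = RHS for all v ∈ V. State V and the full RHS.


V = H^1_0(0, 5/2) (so v(0) = v(5/2) = 0); weak form: ∫_0^5/2 u'v' dx = ∫_0^5/2 (-x^2 - 3*x - 1) v dx for all v ∈ V.

Multiply both sides by a test function v and integrate from 0 to 5/2:
  ∫_0^5/2 −u''(x) v(x) dx = ∫_0^5/2 f(x) v(x) dx.
Integrate the LHS by parts once:
  ∫_0^5/2 −u'' v dx = −[u'(x) v(x)]_0^5/2 + ∫_0^5/2 u'(x) v'(x) dx.
Thus ∫_0^5/2 u'(x) v'(x) dx = ∫_0^5/2 f(x) v(x) dx + [u'(x) v(x)]_0^5/2.
Choose V so that boundary terms are either known or forced to vanish.
u is Dirichlet: u(0) = u(5/2) = 0. Let V = H^1_0(0, 5/2); then v(0) = v(5/2) = 0, and [u' v]_0^5/2 = 0.
Weak formulation: find u (satisfying any essential BC) such that ∫_0^5/2 u'(x) v'(x) dx = ∫_0^5/2 f v dx for all v ∈ V.
Substituting f(x) = -x^2 - 3*x - 1, the right-hand side is ∫_0^5/2 (-x^2 - 3*x - 1) v dx.


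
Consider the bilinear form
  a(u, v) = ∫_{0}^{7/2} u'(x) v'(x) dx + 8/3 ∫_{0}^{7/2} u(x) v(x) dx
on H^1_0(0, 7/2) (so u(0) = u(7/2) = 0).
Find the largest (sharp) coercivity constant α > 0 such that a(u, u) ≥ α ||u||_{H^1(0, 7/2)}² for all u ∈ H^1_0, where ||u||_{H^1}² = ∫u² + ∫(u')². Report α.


α = 1

Coercivity of a(·,·) on H^1_0(0, 7/2) means a(u, u) ≥ α ||u||_{H^1}² for every u ∈ H^1_0.
The interval has length L = 7/2, and Poincaré/coercivity depend only on L. Here a(u, u) = ∫(u')² + (8/3)·∫u².
Here c = 8/3 ≥ 1, so a(u,u) = ∫(u')² + c∫u² ≥ ∫(u')² + ∫u² = ||u||_{H^1}², i.e. α = 1 works. No larger α is possible: a(u,u) ≥ α||u||_{H^1}² means (1−α)∫(u')² ≥ (α−c)∫u², and for the modes u_n = sin(nπ(x−x₀)/L) (x₀ the left endpoint) one has ∫u_n²/∫(u_n')² = (L/(nπ))² → 0, so a(u_n,u_n)/||u_n||_{H^1}² → 1. Hence the optimal constant is α = 1.
Therefore α = 1.


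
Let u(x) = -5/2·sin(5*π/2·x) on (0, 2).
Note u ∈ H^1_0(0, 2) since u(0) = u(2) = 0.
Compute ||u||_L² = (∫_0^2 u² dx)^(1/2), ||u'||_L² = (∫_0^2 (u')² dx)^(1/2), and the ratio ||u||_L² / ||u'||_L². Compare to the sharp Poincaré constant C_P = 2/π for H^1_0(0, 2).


||u||_L² / ||u'||_L² = 2/(5*π) < C_P = 2/π.

u(x) = -5/2·sin(5*π/2·x), so u'(x) = -25*π*cos(5*π*x/2)/4.
Writing u(x) = A·sin(kπx/L) with A = -5/2 and k = 5, use ∫_0^L sin²(kπx/L) dx = L/2 and ∫_0^L cos²(kπx/L) dx = L/2.
u² = 25/4·sin²(5*π/2·x) and (u')² = 625*π^2/16·cos²(5*π/2·x), and each of sin², cos² integrates to L/2 = 1 over (0, 2).
∫_0^2 u² dx = 25/4, so ||u||_L² = 5/2.
∫_0^2 (u')² dx = 625*π^2/16, so ||u'||_L² = 25*π/4.
Ratio ||u||_L² / ||u'||_L² = 2/(5*π).
Sharp Poincaré constant on H^1_0(0, 2) is C_P = L/π = 2/π, achieved by sin(π/2·x).
This is the k = 5 harmonic; the ratio L/(kπ) is strictly less than C_P = L/π, consistent with the sharp inequality ||u||_L² ≤ C_P ||u'||_L².


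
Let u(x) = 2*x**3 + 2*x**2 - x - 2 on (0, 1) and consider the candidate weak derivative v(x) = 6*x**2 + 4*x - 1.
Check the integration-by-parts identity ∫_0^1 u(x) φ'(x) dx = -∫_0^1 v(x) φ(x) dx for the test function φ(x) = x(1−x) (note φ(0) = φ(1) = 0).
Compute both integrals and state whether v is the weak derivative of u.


LHS = -7/15, RHS = -7/15. Yes, v = u' weakly.

u(x) = 2*x**3 + 2*x**2 - x - 2, classical derivative u'(x) = 6*x**2 + 4*x - 1.
φ(x) = x(1−x), so φ'(x) = 1 - 2*x.
Note φ(0) = φ(1) = 0, so the boundary term u·φ vanishes.
LHS = ∫_0^1 u(x) φ'(x) dx = ∫_0^1 (-4*x^4 - 2*x^3 + 4*x^2 + 3*x - 2) dx. Term by term:
  ∫_0^1 -4*x^4 dx = -4/5;  ∫_0^1 -2*x^3 dx = -1/2;  ∫_0^1 4*x^2 dx = 4/3;
  ∫_0^1 3*x dx = 3/2;  ∫_0^1 -2 dx = -2.
Sum: -4/5 − 1/2 + 4/3 + 3/2 − 2 = -7/15.
So LHS = -7/15.
∫_0^1 v(x) φ(x) dx = ∫_0^1 (-6*x^4 + 2*x^3 + 5*x^2 - x) dx. Term by term:
  ∫_0^1 -6*x^4 dx = -6/5;  ∫_0^1 2*x^3 dx = 1/2;  ∫_0^1 5*x^2 dx = 5/3;
  ∫_0^1 -x dx = -1/2.
Sum: -6/5 + 1/2 + 5/3 − 1/2 = 7/15.
So RHS = -∫_0^1 v(x) φ(x) dx = -7/15.
LHS = RHS, so the identity holds for this test φ.
Moreover u is smooth here and v(x) = u'(x) = 6*x**2 + 4*x - 1 pointwise, so the identity holds for every test function. Hence v is the weak derivative of u.


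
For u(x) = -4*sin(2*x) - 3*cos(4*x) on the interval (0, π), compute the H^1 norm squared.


||u||_{H^1(0,π)}^2 = 233*π/2

u'(x) = 12*sin(4*x) - 8*cos(2*x).
Expand u² and (u')² and integrate term by term on (0, π), using: for integers n ≥ 1, ∫_0^π sin²(nx) dx = ∫_0^π cos²(nx) dx = π/2; for n ≠ n', ∫_0^π sin(nx)sin(n'x) dx = ∫_0^π cos(nx)cos(n'x) dx = 0; and by product-to-sum, ∫_0^π sin(nx)cos(n'x) dx = ½∫_0^π [sin((n+n')x) + sin((n−n')x)] dx, which is 0 when n+n' is even and 2n/(n²−n'²) when n+n' is odd (it need not vanish on (0, π)).
  u² squared terms: (-4)²·∫sin(2x)² dx = 16·π/2 = 8*π;  (-3)²·∫cos(4x)² dx = 9·π/2 = 9*π/2.
  u² cross terms: 2·(-4)·(-3)·∫sin(2x)·cos(4x) dx = 24·(0) = 0.
  So ∫_0^π u² dx = 8*π + 9*π/2 + 0 = 25*π/2.
  (u')² squared terms: (-8)²·∫cos(2x)² dx = 64·π/2 = 32*π;  (12)²·∫sin(4x)² dx = 144·π/2 = 72*π.
  (u')² cross terms: 2·(-8)·(12)·∫cos(2x)·sin(4x) dx = -192·(0) = 0.
  So ∫_0^π (u')² dx = 32*π + 72*π + 0 = 104*π.
||u||_{H^1}^2 = (25*π/2) + (104*π) = 233*π/2.


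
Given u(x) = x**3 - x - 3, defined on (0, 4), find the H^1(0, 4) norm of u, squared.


||u||_{H^1}^2 = 354008/105

The H^1 norm (squared) on an interval (0, L) is
  ||u||_{H^1}^2 = ∫_0^L u(x)^2 dx + ∫_0^L u'(x)^2 dx.
Compute u'(x) = 3*x**2 - 1.
Then u(x)^2 = x**6 - 2*x**4 - 6*x**3 + x**2 + 6*x + 9 and u'(x)^2 = 9*x**4 - 6*x**2 + 1.
Integrate each monomial from 0 to 4 using ∫_0^4 c·x^n dx = c·4^(n+1)/(n+1):
  ∫_0^4 u(x)^2 dx = ∫_0^4 (x^6 - 2*x^4 - 6*x^3 + x^2 + 6*x + 9) dx. Term by term:
    ∫_0^4 x^6 dx = 16384/7;  ∫_0^4 -2*x^4 dx = -2048/5;  ∫_0^4 -6*x^3 dx = -384;
    ∫_0^4 x^2 dx = 64/3;  ∫_0^4 6*x dx = 48;  ∫_0^4 9 dx = 36.
  Sum: 16384/7 − 2048/5 − 384 + 64/3 + 48 + 36 = 173492/105.
  ∫_0^4 u'(x)^2 dx = ∫_0^4 (9*x^4 - 6*x^2 + 1) dx. Term by term:
    ∫_0^4 9*x^4 dx = 9216/5;  ∫_0^4 -6*x^2 dx = -128;  ∫_0^4 1 dx = 4.
  Sum: 9216/5 − 128 + 4 = 8596/5.
Adding: ||u||_{H^1}^2 = 173492/105 + 8596/5 = 354008/105.


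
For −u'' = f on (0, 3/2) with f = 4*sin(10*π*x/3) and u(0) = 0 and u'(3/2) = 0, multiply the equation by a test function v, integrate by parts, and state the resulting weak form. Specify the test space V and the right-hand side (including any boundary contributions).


V = {v ∈ H^1(0, 3/2) : v(0) = 0} (test functions vanish at x = 0 where u is specified); weak form: ∫_0^3/2 u'v' dx = ∫_0^3/2 (4*sin(10*π*x/3)) v dx for all v ∈ V.

Multiply both sides by a test function v and integrate from 0 to 3/2:
  ∫_0^3/2 −u''(x) v(x) dx = ∫_0^3/2 f(x) v(x) dx.
Integrate the LHS by parts once:
  ∫_0^3/2 −u'' v dx = −[u'(x) v(x)]_0^3/2 + ∫_0^3/2 u'(x) v'(x) dx.
Thus ∫_0^3/2 u'(x) v'(x) dx = ∫_0^3/2 f(x) v(x) dx + [u'(x) v(x)]_0^3/2.
Choose V so that boundary terms are either known or forced to vanish.
Mixed BC: u(0) = 0 (Dirichlet) and u'(3/2) = 0 (Neumann). Define V = {v ∈ H^1(0, 3/2) : v(0) = 0}. Then [u' v]_0^3/2 = u'(3/2)·v(3/2) − u'(0)·0 = 0.
Weak formulation: find u (satisfying any essential BC) such that ∫_0^3/2 u'(x) v'(x) dx = ∫_0^3/2 f v dx for all v ∈ V (Dirichlet at 0 absorbed into V; the Neumann datum at x = 3/2 is zero, so no boundary term remains).
Substituting f(x) = 4*sin(10*π*x/3), the right-hand side is ∫_0^3/2 (4*sin(10*π*x/3)) v dx.


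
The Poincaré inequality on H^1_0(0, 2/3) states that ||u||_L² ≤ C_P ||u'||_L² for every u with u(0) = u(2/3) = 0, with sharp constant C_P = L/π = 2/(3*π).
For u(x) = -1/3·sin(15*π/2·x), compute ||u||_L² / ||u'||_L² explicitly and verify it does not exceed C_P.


||u||_L² / ||u'||_L² = 2/(15*π) < C_P = 2/(3*π).

u(x) = -1/3·sin(15*π/2·x), so u'(x) = -5*π*cos(15*π*x/2)/2.
Writing u(x) = A·sin(kπx/L) with A = -1/3 and k = 5, use ∫_0^L sin²(kπx/L) dx = L/2 and ∫_0^L cos²(kπx/L) dx = L/2.
u² = 1/9·sin²(15*π/2·x) and (u')² = 25*π^2/4·cos²(15*π/2·x), and each of sin², cos² integrates to L/2 = 1/3 over (0, 2/3).
∫_0^2/3 u² dx = 1/27, so ||u||_L² = sqrt(3)/9.
∫_0^2/3 (u')² dx = 25*π^2/12, so ||u'||_L² = 5*sqrt(3)*π/6.
Ratio ||u||_L² / ||u'||_L² = 2/(15*π).
Sharp Poincaré constant on H^1_0(0, 2/3) is C_P = L/π = 2/(3*π), achieved by sin(3*π/2·x).
This is the k = 5 harmonic; the ratio L/(kπ) is strictly less than C_P = L/π, consistent with the sharp inequality ||u||_L² ≤ C_P ||u'||_L².
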